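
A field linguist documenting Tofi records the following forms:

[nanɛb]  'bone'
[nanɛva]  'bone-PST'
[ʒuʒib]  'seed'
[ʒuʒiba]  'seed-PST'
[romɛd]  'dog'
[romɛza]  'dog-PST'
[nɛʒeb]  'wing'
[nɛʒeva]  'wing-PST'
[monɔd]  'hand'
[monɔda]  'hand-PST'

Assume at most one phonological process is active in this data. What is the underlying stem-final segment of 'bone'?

/v/

The stem for 'bone' ends in [b] in [nanɛb] but [v] in [nanɛva].
Compare 'seed', with invariant [b] in [ʒuʒib] and [ʒuʒiba]: an analysis with underlying /b/ and a rule producing [v] before the PST suffix would wrongly predict alternation here too.
The underlying segment must be /v/; voiced fricatives become stops word-finally, yielding [b] there.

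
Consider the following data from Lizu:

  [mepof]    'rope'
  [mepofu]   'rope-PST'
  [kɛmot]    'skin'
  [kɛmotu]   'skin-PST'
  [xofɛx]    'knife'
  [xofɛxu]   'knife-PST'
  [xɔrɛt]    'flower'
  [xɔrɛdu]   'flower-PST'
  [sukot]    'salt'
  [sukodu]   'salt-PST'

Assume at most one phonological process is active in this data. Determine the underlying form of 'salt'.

/sukod/

The stem for 'salt' ends in [t] in [sukot] but [d] in [sukodu].
Compare 'skin', with invariant [t] in [kɛmot] and [kɛmotu]: an analysis with underlying /t/ and a rule producing [d] before the PST suffix would wrongly predict alternation here too.
The alternation reflects word-final obstruent devoicing: voiced obstruents become voiceless word-finally. /d/ is underlying.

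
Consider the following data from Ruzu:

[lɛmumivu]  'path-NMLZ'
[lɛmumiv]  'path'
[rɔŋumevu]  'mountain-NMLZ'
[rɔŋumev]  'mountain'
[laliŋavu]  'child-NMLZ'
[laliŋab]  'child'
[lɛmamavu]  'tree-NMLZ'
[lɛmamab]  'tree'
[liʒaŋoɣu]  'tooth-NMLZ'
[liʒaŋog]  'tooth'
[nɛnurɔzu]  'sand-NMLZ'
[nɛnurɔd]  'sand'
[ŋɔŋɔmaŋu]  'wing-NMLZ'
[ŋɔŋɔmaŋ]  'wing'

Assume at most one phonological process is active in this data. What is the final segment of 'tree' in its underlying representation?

/b/

The stem for 'tree' ends in [v] in [lɛmamavu] but [b] in [lɛmamab].
Compare 'mountain', with invariant [v] in [rɔŋumevu] and [rɔŋumev]: an analysis with underlying /v/ and a rule producing [b] in isolation would wrongly predict alternation here too.
So /b/ is underlying, and a rule of intervocalic spirantization — voiced stops become fricatives between vowels — gives [v].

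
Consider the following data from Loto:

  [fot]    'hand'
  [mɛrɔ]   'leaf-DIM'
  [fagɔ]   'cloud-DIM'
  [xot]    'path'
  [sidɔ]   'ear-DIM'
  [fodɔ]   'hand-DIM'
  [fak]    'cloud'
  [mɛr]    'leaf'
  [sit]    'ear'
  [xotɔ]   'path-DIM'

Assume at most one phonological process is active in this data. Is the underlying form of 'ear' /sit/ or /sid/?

/sid/

The stem for 'ear' ends in [t] in [sit] but [d] in [sidɔ].
Compare 'path', with invariant [t] in [xot] and [xotɔ]: an analysis with underlying /t/ and a rule producing [d] before the DIM suffix would wrongly predict alternation here too.
Therefore /d/ is basic and [t] is derived by word-final obstruent devoicing (voiced obstruents become voiceless word-finally).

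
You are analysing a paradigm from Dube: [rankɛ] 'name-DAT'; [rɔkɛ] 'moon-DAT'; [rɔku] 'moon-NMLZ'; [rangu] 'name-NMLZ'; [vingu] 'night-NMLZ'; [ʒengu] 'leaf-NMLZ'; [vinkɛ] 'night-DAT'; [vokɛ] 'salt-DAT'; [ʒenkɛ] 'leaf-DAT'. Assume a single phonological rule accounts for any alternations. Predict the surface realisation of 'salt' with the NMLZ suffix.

[voku]

The NMLZ suffix surfaces as [-gu] and [-ku], depending on the final segment of the stem.
The DAT suffix, which begins with [k], is invariant after every stem; so [k] is not altered by any rule here.
So the underlying form is /-gu/, and voiced stops become voiceless after a vowel.
After 'salt', which ends in a vowel, the suffix surfaces as [-ku], giving [voku].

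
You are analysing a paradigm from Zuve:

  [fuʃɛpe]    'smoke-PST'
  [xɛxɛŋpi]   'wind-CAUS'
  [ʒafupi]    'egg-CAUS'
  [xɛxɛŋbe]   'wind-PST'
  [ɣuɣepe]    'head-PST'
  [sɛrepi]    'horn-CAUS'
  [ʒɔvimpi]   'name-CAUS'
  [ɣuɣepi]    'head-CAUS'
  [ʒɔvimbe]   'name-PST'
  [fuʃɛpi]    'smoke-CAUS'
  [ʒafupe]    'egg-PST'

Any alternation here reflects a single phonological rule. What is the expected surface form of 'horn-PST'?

The PST morpheme has two allomorphs, [-be] and [-pe].
By contrast the CAUS suffix keeps its initial [p] throughout — that segment must be underlying.
So the underlying form is /-be/, and voiced stops become voiceless after a vowel.
After 'horn', which ends in a vowel, the suffix surfaces as [-pe], giving [sɛrepe].

[sɛrepe]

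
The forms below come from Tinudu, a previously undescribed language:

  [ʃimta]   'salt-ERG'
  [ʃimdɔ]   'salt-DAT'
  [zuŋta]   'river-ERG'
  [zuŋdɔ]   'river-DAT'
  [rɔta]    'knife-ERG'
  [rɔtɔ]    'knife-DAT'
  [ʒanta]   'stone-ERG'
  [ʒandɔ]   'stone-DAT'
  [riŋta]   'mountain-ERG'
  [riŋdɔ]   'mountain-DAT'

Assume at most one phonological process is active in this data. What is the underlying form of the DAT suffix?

/-dɔ/

The DAT suffix surfaces as [-dɔ] and [-tɔ], depending on the final segment of the stem.
By contrast the ERG suffix keeps its initial [t] throughout — that segment must be underlying.
The DAT suffix is therefore /-dɔ/ underlyingly, with post-vocalic devoicing: voiced stops become voiceless after a vowel.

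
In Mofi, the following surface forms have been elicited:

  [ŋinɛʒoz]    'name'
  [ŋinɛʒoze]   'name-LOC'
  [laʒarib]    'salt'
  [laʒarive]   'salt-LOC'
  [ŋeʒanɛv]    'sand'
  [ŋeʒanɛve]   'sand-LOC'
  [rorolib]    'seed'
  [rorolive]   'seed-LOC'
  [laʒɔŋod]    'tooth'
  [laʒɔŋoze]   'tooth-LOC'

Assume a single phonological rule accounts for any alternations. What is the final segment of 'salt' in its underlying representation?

/b/

In [laʒarib] and [laʒarive] the final segment of 'salt' alternates: [b] ~ [v].
The stem 'sand' ([ŋeʒanɛv], [ŋeʒanɛve]) shows [v] unchanged in both environments, so [v] cannot be basic with [b] derived in isolation.
So /b/ is underlying, and a rule of intervocalic spirantization — voiced stops become fricatives between vowels — gives [v].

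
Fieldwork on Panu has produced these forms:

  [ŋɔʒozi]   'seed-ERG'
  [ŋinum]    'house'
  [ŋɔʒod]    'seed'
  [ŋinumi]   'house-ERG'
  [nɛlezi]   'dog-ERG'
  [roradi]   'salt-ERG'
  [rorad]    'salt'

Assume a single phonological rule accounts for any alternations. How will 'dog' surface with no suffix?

[nɛled]

The stem for 'seed' ends in [d] in [ŋɔʒod] but [z] in [ŋɔʒozi].
If /d/ were underlying and a rule turned it into [z] before the ERG suffix, 'salt' would also alternate; but it has [d] in both [rorad] and [roradi].
The alternation reflects word-final hardening: voiced fricatives become stops word-finally. /z/ is underlying.
The one attested form of 'dog', [nɛlezi], shows underlying /nɛlez/. Applying the same rule word-finally gives [nɛled].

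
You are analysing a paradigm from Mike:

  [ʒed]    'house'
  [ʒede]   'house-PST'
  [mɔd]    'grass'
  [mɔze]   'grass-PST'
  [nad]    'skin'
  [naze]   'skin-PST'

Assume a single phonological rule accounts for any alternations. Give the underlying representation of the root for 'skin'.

The stem for 'skin' ends in [d] in [nad] but [z] in [naze].
If /d/ were underlying and a rule turned it into [z] before the PST suffix, 'house' would also alternate; but it has [d] in both [ʒed] and [ʒede].
The underlying segment must be /z/; voiced fricatives become stops word-finally, yielding [d] there.

/naz/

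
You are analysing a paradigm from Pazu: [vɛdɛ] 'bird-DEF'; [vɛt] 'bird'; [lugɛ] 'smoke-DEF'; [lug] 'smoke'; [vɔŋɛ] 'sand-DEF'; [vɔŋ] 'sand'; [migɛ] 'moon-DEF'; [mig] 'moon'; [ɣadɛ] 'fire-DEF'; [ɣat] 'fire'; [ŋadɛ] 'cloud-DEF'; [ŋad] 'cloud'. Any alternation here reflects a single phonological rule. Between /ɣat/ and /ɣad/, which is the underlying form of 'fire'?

/ɣat/

The root 'fire' surfaces as [ɣadɛ] and [ɣat], with a stem-final [d] ~ [t] alternation.
Compare 'cloud', with invariant [d] in [ŋadɛ] and [ŋad]: an analysis with underlying /d/ and a rule producing [t] in isolation would wrongly predict alternation here too.
The alternation reflects intervocalic voicing: voiceless stops become voiced between vowels. /t/ is underlying.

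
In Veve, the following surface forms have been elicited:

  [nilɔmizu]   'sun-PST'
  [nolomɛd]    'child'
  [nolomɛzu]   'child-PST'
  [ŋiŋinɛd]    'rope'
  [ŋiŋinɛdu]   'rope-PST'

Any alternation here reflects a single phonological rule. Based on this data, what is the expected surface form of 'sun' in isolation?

In [nolomɛd] and [nolomɛzu] the final segment of 'child' alternates: [d] ~ [z].
Compare 'rope', with invariant [d] in [ŋiŋinɛd] and [ŋiŋinɛdu]: an analysis with underlying /d/ and a rule producing [z] before the PST suffix would wrongly predict alternation here too.
The underlying segment must be /z/; voiced fricatives become stops word-finally, yielding [d] there.
From [nilɔmizu] the stem 'sun' is /nilɔmiz/; word-finally this yields [nilɔmid].

[nilɔmid]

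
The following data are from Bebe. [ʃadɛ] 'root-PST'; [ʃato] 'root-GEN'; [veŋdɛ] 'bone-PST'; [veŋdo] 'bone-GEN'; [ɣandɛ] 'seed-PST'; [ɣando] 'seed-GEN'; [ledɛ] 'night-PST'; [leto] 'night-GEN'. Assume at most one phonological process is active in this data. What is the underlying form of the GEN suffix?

/-to/

The GEN suffix surfaces as [-do] and [-to], depending on the final segment of the stem.
By contrast the PST suffix keeps its initial [d] throughout — that segment must be underlying.
The GEN suffix is therefore /-to/ underlyingly, with post-nasal voicing: voiceless stops become voiced after a nasal.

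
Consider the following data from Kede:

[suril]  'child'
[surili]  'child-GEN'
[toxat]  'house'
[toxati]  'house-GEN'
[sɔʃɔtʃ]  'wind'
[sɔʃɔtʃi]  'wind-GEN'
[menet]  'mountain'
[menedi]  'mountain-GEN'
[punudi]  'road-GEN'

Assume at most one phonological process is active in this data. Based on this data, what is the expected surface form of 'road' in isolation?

The stem for 'mountain' ends in [t] in [menet] but [d] in [menedi].
If /t/ were underlying and a rule turned it into [d] before the GEN suffix, 'house' would also alternate; but it has [t] in both [toxat] and [toxati].
So /d/ is underlying, and a rule of word-final obstruent devoicing — voiced obstruents become voiceless word-finally — gives [t].
The one attested form of 'road', [punudi], shows underlying /punud/. Applying the same rule word-finally gives [punut].

[punut]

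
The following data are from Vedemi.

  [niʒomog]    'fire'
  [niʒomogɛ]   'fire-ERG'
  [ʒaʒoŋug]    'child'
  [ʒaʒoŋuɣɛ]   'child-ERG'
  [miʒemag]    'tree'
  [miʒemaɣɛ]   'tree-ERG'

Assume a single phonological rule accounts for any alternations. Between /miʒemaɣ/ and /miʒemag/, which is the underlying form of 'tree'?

The stem for 'tree' ends in [g] in [miʒemag] but [ɣ] in [miʒemaɣɛ].
But 'fire' keeps [g] in both environments ([niʒomog], [niʒomogɛ]), so there is no rule changing /g/ to [ɣ] before the ERG suffix.
So /ɣ/ is underlying, and a rule of word-final hardening — voiced fricatives become stops word-finally — gives [g].

/miʒemaɣ/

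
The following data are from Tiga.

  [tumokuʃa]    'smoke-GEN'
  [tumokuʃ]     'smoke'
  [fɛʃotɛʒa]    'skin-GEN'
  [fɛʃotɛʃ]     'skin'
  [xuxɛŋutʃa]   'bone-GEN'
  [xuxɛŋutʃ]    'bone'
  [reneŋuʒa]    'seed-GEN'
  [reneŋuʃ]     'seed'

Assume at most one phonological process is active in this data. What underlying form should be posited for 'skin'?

/fɛʃotɛʒ/

The stem for 'skin' ends in [ʒ] in [fɛʃotɛʒa] but [ʃ] in [fɛʃotɛʃ].
The stem 'smoke' ([tumokuʃa], [tumokuʃ]) shows [ʃ] unchanged in both environments, so [ʃ] cannot be basic with [ʒ] derived before the GEN suffix.
The alternation reflects word-final obstruent devoicing: voiced obstruents become voiceless word-finally. /ʒ/ is underlying.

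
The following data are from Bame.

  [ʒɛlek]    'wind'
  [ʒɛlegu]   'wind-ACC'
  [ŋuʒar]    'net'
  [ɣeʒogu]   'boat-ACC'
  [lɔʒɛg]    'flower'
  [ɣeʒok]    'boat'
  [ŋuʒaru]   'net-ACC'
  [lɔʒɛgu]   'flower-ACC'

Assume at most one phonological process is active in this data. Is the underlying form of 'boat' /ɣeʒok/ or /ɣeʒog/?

'boat' shows [k] ~ [g] at the end of the stem ([ɣeʒok] vs [ɣeʒogu]).
If /g/ were underlying and a rule turned it into [k] in isolation, 'flower' would also alternate; but it has [g] in both [lɔʒɛg] and [lɔʒɛgu].
So /k/ is underlying, and a rule of intervocalic voicing — voiceless stops become voiced between vowels — gives [g].

/ɣeʒok/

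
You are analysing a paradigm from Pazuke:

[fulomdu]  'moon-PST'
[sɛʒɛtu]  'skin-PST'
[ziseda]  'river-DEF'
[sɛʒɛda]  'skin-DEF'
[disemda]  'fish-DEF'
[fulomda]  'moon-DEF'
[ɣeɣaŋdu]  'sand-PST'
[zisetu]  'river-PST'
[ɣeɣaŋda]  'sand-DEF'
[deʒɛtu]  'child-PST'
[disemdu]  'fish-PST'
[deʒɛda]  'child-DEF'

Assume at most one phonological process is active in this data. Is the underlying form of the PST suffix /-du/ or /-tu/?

/-tu/

The PST suffix surfaces as [-du] and [-tu], depending on the final segment of the stem.
The DEF suffix, which begins with [d], is invariant after every stem; so [d] is not altered by any rule here.
So the underlying form is /-tu/, and voiceless stops become voiced after a nasal.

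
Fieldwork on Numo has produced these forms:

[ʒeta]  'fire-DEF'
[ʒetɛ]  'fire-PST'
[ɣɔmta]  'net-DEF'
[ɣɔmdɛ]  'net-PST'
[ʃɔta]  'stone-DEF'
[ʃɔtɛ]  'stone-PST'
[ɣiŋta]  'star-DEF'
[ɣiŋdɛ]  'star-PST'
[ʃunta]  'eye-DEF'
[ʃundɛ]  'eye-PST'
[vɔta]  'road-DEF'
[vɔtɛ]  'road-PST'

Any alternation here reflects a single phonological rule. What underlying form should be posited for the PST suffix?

The PST morpheme has two allomorphs, [-dɛ] and [-tɛ].
The DEF suffix, which begins with [t], is invariant after every stem; so [t] is not altered by any rule here.
So the underlying form is /-dɛ/, and voiced stops become voiceless after a vowel.

/-dɛ/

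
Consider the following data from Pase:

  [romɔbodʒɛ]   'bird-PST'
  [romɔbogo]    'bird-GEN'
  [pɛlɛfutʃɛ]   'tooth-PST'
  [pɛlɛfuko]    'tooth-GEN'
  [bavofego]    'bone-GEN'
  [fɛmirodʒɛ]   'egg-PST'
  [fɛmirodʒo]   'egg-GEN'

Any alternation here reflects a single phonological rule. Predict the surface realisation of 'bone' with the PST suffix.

[bavofedʒɛ]

The root 'bird' surfaces as [romɔbodʒɛ] and [romɔbogo], with a stem-final [dʒ] ~ [g] alternation.
If /dʒ/ were underlying and a rule turned it into [g] before the GEN suffix, 'egg' would also alternate; but it has [dʒ] in both [fɛmirodʒɛ] and [fɛmirodʒo].
The alternation reflects palatalization before a front vowel: /k/ and /g/ become palato-alveolar [tʃ] and [dʒ] before a front vowel. /g/ is underlying.
From [bavofego] the stem 'bone' is /bavofeg/; before a front vowel this yields [bavofedʒɛ].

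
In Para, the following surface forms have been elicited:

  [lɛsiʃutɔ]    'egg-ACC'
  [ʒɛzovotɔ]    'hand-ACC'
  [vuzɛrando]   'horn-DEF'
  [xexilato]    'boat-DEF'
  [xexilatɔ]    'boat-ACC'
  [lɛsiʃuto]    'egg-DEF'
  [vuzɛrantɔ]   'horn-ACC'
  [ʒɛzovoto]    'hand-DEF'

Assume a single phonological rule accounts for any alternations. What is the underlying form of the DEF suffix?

The DEF morpheme has two allomorphs, [-do] and [-to].
By contrast the ACC suffix keeps its initial [t] throughout — that segment must be underlying.
So the underlying form is /-do/, and voiced stops become voiceless after a vowel.

/-do/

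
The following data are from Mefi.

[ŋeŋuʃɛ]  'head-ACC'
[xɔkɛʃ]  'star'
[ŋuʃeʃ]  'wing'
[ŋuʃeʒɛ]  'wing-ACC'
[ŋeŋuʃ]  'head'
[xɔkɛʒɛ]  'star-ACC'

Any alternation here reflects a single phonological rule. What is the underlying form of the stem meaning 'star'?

/xɔkɛʒ/

The root 'star' surfaces as [xɔkɛʒɛ] and [xɔkɛʃ], with a stem-final [ʒ] ~ [ʃ] alternation.
But 'head' keeps [ʃ] in both environments ([ŋeŋuʃɛ], [ŋeŋuʃ]), so there is no rule changing /ʃ/ to [ʒ] before the ACC suffix.
The underlying segment must be /ʒ/; voiced obstruents become voiceless word-finally, yielding [ʃ] there.
The underlying form of 'star' is therefore /xɔkɛʒ/.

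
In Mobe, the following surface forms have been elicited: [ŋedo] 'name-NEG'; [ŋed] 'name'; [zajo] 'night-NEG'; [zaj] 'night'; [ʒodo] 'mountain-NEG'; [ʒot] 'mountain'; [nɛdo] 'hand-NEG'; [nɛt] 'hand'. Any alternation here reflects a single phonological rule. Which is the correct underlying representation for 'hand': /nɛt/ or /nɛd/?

'hand' shows [d] ~ [t] at the end of the stem ([nɛdo] vs [nɛt]).
If /d/ were underlying and a rule turned it into [t] in isolation, 'name' would also alternate; but it has [d] in both [ŋedo] and [ŋed].
The alternation reflects intervocalic voicing: voiceless stops become voiced between vowels. /t/ is underlying.

/nɛt/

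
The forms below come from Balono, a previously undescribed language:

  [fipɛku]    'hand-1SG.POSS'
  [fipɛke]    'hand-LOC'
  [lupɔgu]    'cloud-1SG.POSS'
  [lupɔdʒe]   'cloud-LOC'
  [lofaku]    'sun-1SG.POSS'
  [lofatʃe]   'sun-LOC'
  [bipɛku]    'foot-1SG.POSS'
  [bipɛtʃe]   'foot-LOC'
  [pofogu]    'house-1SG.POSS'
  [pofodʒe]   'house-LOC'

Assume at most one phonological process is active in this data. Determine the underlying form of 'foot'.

The root 'foot' surfaces as [bipɛku] and [bipɛtʃe], with a stem-final [k] ~ [tʃ] alternation.
If /k/ were underlying and a rule turned it into [tʃ] before the LOC suffix, 'hand' would also alternate; but it has [k] in both [fipɛku] and [fipɛke].
The underlying segment must be /tʃ/; palato-alveolar /tʃ/ and /dʒ/ become [k] and [g] when no front vowel follows, yielding [k] there.
So 'foot' = /bipɛtʃ/.

/bipɛtʃ/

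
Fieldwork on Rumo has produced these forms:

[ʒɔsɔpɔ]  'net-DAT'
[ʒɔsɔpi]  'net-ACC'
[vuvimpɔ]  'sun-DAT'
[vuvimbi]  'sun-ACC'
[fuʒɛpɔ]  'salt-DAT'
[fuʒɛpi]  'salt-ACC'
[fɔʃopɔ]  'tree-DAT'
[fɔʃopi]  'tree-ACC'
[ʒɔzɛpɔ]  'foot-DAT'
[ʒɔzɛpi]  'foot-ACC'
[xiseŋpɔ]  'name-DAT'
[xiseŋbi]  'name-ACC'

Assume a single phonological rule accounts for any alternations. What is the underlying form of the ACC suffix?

/-bi/

The ACC morpheme has two allomorphs, [-bi] and [-pi].
By contrast the DAT suffix keeps its initial [p] throughout — that segment must be underlying.
The ACC suffix is therefore /-bi/ underlyingly, with post-vocalic devoicing: voiced stops become voiceless after a vowel.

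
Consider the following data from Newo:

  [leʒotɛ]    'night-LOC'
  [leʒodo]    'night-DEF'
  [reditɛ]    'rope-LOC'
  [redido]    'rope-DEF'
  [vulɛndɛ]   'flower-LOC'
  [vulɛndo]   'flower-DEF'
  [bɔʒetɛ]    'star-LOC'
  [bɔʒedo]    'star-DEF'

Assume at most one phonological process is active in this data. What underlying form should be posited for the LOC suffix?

/-tɛ/

The LOC suffix surfaces as [-dɛ] and [-tɛ], depending on the final segment of the stem.
The DEF suffix, which begins with [d], is invariant after every stem; so [d] is not altered by any rule here.
The LOC suffix is therefore /-tɛ/ underlyingly, with post-nasal voicing: voiceless stops become voiced after a nasal.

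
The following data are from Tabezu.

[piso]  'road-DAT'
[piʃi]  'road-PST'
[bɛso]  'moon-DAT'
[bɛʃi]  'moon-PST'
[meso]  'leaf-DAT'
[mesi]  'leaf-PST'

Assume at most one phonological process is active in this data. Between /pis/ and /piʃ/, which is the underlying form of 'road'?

The root 'road' surfaces as [piso] and [piʃi], with a stem-final [s] ~ [ʃ] alternation.
But 'leaf' keeps [s] in both environments ([meso], [mesi]), so there is no rule changing /s/ to [ʃ] before the PST suffix.
The alternation reflects depalatalization: palato-alveolar /ʃ/ becomes [s] when no front vowel follows. /ʃ/ is underlying.

/piʃ/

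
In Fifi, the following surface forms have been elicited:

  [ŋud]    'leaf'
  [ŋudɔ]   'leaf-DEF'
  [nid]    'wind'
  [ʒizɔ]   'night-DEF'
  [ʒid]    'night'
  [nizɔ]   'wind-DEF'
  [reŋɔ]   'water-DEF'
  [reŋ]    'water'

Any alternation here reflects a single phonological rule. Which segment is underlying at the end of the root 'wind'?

/z/

The stem for 'wind' ends in [z] in [nizɔ] but [d] in [nid].
But 'leaf' keeps [d] in both environments ([ŋudɔ], [ŋud]), so there is no rule changing /d/ to [z] before the DEF suffix.
So /z/ is underlying, and a rule of word-final hardening — voiced fricatives become stops word-finally — gives [d].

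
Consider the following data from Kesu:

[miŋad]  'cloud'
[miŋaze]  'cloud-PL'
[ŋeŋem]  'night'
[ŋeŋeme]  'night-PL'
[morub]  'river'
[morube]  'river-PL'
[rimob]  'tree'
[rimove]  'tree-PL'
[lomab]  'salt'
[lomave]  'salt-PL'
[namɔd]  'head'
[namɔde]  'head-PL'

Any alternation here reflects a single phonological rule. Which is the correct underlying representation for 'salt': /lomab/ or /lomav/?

The root 'salt' surfaces as [lomab] and [lomave], with a stem-final [b] ~ [v] alternation.
The stem 'river' ([morub], [morube]) shows [b] unchanged in both environments, so [b] cannot be basic with [v] derived before the PL suffix.
Therefore /v/ is basic and [b] is derived by word-final hardening (voiced fricatives become stops word-finally).

/lomav/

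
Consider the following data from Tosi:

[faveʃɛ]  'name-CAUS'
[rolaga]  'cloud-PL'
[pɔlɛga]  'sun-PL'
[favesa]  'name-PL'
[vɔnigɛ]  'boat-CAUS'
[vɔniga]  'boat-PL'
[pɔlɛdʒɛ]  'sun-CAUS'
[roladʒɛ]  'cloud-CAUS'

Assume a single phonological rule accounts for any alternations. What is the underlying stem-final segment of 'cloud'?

/dʒ/

The stem for 'cloud' ends in [g] in [rolaga] but [dʒ] in [roladʒɛ].
If /g/ were underlying and a rule turned it into [dʒ] before the CAUS suffix, 'boat' would also alternate; but it has [g] in both [vɔniga] and [vɔnigɛ].
So /dʒ/ is underlying, and a rule of depalatalization — palato-alveolar /dʒ/ and /ʃ/ become [g] and [s] when no front vowel follows — gives [g].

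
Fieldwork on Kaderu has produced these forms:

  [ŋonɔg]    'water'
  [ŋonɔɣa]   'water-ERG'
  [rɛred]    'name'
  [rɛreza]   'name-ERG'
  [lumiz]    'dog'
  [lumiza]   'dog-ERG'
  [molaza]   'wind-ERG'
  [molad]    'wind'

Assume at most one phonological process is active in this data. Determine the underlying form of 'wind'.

The root 'wind' surfaces as [molad] and [molaza], with a stem-final [d] ~ [z] alternation.
But 'dog' keeps [z] in both environments ([lumiz], [lumiza]), so there is no rule changing /z/ to [d] in isolation.
The underlying segment must be /d/; voiced stops become fricatives between vowels, yielding [z] there.
So 'wind' = /molad/.

/molad/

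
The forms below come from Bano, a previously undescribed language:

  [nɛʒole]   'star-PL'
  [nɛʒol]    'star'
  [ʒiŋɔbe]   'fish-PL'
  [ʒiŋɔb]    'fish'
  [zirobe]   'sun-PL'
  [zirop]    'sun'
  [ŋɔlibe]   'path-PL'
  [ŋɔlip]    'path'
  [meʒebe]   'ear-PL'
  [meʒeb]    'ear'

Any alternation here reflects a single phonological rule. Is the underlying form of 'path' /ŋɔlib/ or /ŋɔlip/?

/ŋɔlip/

The stem for 'path' ends in [b] in [ŋɔlibe] but [p] in [ŋɔlip].
The stem 'ear' ([meʒebe], [meʒeb]) shows [b] unchanged in both environments, so [b] cannot be basic with [p] derived in isolation.
The alternation reflects intervocalic voicing: voiceless stops become voiced between vowels. /p/ is underlying.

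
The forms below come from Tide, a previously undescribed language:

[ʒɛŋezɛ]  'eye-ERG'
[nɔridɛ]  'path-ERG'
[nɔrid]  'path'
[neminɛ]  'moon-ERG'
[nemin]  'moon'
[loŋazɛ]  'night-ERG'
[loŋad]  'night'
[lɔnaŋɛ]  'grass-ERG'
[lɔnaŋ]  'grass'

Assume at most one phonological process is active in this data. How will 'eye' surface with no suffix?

[ʒɛŋed]

In [loŋazɛ] and [loŋad] the final segment of 'night' alternates: [z] ~ [d].
If /d/ were underlying and a rule turned it into [z] before the ERG suffix, 'path' would also alternate; but it has [d] in both [nɔridɛ] and [nɔrid].
The underlying segment must be /z/; voiced fricatives become stops word-finally, yielding [d] there.
From [ʒɛŋezɛ] the stem 'eye' is /ʒɛŋez/; word-finally this yields [ʒɛŋed].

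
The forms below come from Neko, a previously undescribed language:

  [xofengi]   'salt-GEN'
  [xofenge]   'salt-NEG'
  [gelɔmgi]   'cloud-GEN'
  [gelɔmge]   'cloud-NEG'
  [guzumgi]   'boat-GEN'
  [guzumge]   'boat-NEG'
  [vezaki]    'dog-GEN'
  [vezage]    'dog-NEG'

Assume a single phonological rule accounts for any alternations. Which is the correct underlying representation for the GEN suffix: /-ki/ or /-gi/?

The GEN suffix surfaces as [-gi] and [-ki], depending on the final segment of the stem.
By contrast the NEG suffix keeps its initial [g] throughout — that segment must be underlying.
The GEN suffix is therefore /-ki/ underlyingly, with post-nasal voicing: voiceless stops become voiced after a nasal.

/-ki/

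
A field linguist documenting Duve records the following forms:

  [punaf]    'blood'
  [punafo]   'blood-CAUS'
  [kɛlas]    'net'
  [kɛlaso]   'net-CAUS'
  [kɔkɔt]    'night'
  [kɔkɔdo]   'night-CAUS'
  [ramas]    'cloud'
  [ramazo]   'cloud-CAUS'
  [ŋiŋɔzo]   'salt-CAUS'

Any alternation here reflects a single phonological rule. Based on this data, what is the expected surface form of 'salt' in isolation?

'cloud' shows [s] ~ [z] at the end of the stem ([ramas] vs [ramazo]).
Compare 'net', with invariant [s] in [kɛlas] and [kɛlaso]: an analysis with underlying /s/ and a rule producing [z] before the CAUS suffix would wrongly predict alternation here too.
So /z/ is underlying, and a rule of word-final obstruent devoicing — voiced obstruents become voiceless word-finally — gives [s].
From [ŋiŋɔzo] the stem 'salt' is /ŋiŋɔz/; word-finally this yields [ŋiŋɔs].

[ŋiŋɔs]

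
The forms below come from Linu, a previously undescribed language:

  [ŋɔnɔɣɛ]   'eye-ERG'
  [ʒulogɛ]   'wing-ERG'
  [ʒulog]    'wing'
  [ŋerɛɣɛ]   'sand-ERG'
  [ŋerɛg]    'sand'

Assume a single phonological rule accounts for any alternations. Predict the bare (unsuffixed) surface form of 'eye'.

The root 'sand' surfaces as [ŋerɛɣɛ] and [ŋerɛg], with a stem-final [ɣ] ~ [g] alternation.
The stem 'wing' ([ʒulogɛ], [ʒulog]) shows [g] unchanged in both environments, so [g] cannot be basic with [ɣ] derived before the ERG suffix.
Therefore /ɣ/ is basic and [g] is derived by word-final hardening (voiced fricatives become stops word-finally).
From [ŋɔnɔɣɛ] the stem 'eye' is /ŋɔnɔɣ/; word-finally this yields [ŋɔnɔg].

[ŋɔnɔg]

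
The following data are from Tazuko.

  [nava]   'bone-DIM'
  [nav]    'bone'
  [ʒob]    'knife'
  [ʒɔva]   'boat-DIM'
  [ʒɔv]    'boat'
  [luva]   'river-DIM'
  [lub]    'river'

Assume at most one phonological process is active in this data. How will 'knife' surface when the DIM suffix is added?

The root 'river' surfaces as [luva] and [lub], with a stem-final [v] ~ [b] alternation.
The stem 'bone' ([nava], [nav]) shows [v] unchanged in both environments, so [v] cannot be basic with [b] derived in isolation.
The underlying segment must be /b/; voiced stops become fricatives between vowels, yielding [v] there.
From [ʒob] the stem 'knife' is /ʒob/; between vowels this yields [ʒova].

[ʒova]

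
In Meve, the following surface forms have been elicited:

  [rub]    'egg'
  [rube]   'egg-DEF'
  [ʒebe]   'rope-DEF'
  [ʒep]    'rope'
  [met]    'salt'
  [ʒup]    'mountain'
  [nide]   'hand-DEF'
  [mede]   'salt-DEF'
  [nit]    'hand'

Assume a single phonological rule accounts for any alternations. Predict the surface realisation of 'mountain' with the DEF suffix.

[ʒube]

The root 'rope' surfaces as [ʒebe] and [ʒep], with a stem-final [b] ~ [p] alternation.
If /b/ were underlying and a rule turned it into [p] in isolation, 'egg' would also alternate; but it has [b] in both [rube] and [rub].
So /p/ is underlying, and a rule of intervocalic voicing — voiceless stops become voiced between vowels — gives [b].
The one attested form of 'mountain', [ʒup], shows underlying /ʒup/. Applying the same rule between vowels gives [ʒube].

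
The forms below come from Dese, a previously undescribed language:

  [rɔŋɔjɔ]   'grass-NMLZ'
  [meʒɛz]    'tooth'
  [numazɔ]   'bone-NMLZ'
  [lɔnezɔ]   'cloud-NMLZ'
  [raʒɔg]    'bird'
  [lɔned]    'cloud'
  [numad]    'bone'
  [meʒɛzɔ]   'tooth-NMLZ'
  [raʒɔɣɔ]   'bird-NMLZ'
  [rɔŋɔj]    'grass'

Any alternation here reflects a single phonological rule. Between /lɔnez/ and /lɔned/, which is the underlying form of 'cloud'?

/lɔned/

'cloud' shows [d] ~ [z] at the end of the stem ([lɔned] vs [lɔnezɔ]).
If /z/ were underlying and a rule turned it into [d] in isolation, 'tooth' would also alternate; but it has [z] in both [meʒɛz] and [meʒɛzɔ].
The underlying segment must be /d/; voiced stops become fricatives between vowels, yielding [z] there.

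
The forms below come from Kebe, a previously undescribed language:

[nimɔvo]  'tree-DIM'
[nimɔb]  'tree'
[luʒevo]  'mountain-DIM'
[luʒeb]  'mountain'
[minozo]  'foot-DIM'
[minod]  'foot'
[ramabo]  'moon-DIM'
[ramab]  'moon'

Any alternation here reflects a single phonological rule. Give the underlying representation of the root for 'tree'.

/nimɔv/

In [nimɔvo] and [nimɔb] the final segment of 'tree' alternates: [v] ~ [b].
But 'moon' keeps [b] in both environments ([ramabo], [ramab]), so there is no rule changing /b/ to [v] before the DIM suffix.
So /v/ is underlying, and a rule of word-final hardening — voiced fricatives become stops word-finally — gives [b].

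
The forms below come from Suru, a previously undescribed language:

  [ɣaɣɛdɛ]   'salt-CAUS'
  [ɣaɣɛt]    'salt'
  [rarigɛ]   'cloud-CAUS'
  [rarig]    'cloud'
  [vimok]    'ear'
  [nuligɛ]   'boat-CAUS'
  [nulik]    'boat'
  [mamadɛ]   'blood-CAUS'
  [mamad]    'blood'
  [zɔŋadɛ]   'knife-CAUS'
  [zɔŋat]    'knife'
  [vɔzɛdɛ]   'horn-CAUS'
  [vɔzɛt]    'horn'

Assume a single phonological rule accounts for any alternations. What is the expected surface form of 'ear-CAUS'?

[vimogɛ]

'boat' shows [g] ~ [k] at the end of the stem ([nuligɛ] vs [nulik]).
Compare 'cloud', with invariant [g] in [rarigɛ] and [rarig]: an analysis with underlying /g/ and a rule producing [k] in isolation would wrongly predict alternation here too.
So /k/ is underlying, and a rule of intervocalic voicing — voiceless stops become voiced between vowels — gives [g].
The one attested form of 'ear', [vimok], shows underlying /vimok/. Applying the same rule between vowels gives [vimogɛ].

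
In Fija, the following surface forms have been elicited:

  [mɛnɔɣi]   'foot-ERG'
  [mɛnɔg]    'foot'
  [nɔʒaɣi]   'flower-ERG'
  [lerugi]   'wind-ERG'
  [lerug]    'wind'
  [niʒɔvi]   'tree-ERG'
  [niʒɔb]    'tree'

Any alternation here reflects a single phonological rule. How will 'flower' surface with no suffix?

[nɔʒag]

The stem for 'foot' ends in [ɣ] in [mɛnɔɣi] but [g] in [mɛnɔg].
The stem 'wind' ([lerugi], [lerug]) shows [g] unchanged in both environments, so [g] cannot be basic with [ɣ] derived before the ERG suffix.
So /ɣ/ is underlying, and a rule of word-final hardening — voiced fricatives become stops word-finally — gives [g].
The one attested form of 'flower', [nɔʒaɣi], shows underlying /nɔʒaɣ/. Applying the same rule word-finally gives [nɔʒag].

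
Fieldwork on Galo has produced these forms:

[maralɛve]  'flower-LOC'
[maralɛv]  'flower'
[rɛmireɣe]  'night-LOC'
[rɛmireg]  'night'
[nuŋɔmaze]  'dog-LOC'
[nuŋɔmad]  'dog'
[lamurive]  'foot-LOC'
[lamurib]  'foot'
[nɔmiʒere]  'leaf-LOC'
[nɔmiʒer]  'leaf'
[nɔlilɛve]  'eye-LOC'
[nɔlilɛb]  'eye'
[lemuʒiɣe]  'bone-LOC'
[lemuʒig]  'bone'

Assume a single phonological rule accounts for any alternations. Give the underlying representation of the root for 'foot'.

/lamurib/

The stem for 'foot' ends in [v] in [lamurive] but [b] in [lamurib].
If /v/ were underlying and a rule turned it into [b] in isolation, 'flower' would also alternate; but it has [v] in both [maralɛve] and [maralɛv].
So /b/ is underlying, and a rule of intervocalic spirantization — voiced stops become fricatives between vowels — gives [v].
Hence 'foot' is /lamurib/ underlyingly.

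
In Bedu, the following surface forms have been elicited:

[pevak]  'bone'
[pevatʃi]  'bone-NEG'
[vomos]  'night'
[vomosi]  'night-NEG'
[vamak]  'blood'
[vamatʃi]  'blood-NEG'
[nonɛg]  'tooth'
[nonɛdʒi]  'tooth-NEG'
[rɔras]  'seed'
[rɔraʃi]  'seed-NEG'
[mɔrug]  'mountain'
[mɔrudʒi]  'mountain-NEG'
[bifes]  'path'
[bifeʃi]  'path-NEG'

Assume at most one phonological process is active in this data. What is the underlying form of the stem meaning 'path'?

/bifeʃ/

'path' shows [s] ~ [ʃ] at the end of the stem ([bifes] vs [bifeʃi]).
But 'night' keeps [s] in both environments ([vomos], [vomosi]), so there is no rule changing /s/ to [ʃ] before the NEG suffix.
Therefore /ʃ/ is basic and [s] is derived by depalatalization (palato-alveolar /tʃ/, /dʒ/ and /ʃ/ become [k], [g] and [s] when no front vowel follows).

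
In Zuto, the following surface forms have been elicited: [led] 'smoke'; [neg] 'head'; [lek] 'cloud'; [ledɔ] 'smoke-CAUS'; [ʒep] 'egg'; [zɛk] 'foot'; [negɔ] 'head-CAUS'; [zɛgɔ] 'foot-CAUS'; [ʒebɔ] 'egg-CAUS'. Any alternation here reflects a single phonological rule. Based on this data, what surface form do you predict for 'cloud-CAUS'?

'foot' shows [k] ~ [g] at the end of the stem ([zɛk] vs [zɛgɔ]).
The stem 'head' ([neg], [negɔ]) shows [g] unchanged in both environments, so [g] cannot be basic with [k] derived in isolation.
Therefore /k/ is basic and [g] is derived by intervocalic voicing (voiceless stops become voiced between vowels).
From [lek] the stem 'cloud' is /lek/; between vowels this yields [legɔ].

[legɔ]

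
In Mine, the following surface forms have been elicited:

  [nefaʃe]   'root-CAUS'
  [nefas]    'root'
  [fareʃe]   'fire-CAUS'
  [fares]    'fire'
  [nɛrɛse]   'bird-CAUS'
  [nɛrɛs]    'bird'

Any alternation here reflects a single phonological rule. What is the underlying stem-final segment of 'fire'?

The root 'fire' surfaces as [fareʃe] and [fares], with a stem-final [ʃ] ~ [s] alternation.
But 'bird' keeps [s] in both environments ([nɛrɛse], [nɛrɛs]), so there is no rule changing /s/ to [ʃ] before the CAUS suffix.
Therefore /ʃ/ is basic and [s] is derived by depalatalization (palato-alveolar /ʃ/ becomes [s] when no front vowel follows).

/ʃ/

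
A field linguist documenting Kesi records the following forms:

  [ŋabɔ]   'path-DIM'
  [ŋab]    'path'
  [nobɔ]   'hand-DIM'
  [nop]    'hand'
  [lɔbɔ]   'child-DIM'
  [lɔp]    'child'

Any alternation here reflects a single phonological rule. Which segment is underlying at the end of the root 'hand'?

The root 'hand' surfaces as [nobɔ] and [nop], with a stem-final [b] ~ [p] alternation.
The stem 'path' ([ŋabɔ], [ŋab]) shows [b] unchanged in both environments, so [b] cannot be basic with [p] derived in isolation.
The alternation reflects intervocalic voicing: voiceless stops become voiced between vowels. /p/ is underlying.

/p/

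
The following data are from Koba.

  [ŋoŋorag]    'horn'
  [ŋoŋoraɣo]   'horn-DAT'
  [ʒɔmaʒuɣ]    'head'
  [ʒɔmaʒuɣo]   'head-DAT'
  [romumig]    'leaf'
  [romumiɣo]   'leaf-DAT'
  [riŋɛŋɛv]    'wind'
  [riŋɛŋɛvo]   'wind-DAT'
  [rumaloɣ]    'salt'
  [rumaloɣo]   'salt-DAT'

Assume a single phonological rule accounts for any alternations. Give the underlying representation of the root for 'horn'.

/ŋoŋorag/

The root 'horn' surfaces as [ŋoŋorag] and [ŋoŋoraɣo], with a stem-final [g] ~ [ɣ] alternation.
If /ɣ/ were underlying and a rule turned it into [g] in isolation, 'head' would also alternate; but it has [ɣ] in both [ʒɔmaʒuɣ] and [ʒɔmaʒuɣo].
The underlying segment must be /g/; voiced stops become fricatives between vowels, yielding [ɣ] there.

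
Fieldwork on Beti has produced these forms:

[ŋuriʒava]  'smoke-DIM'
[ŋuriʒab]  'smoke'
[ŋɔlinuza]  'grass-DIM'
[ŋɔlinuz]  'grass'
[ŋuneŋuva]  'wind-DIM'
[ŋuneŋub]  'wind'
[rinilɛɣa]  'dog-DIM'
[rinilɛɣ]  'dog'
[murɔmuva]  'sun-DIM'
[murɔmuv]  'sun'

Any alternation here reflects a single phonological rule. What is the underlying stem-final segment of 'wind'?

/b/

'wind' shows [v] ~ [b] at the end of the stem ([ŋuneŋuva] vs [ŋuneŋub]).
If /v/ were underlying and a rule turned it into [b] in isolation, 'sun' would also alternate; but it has [v] in both [murɔmuva] and [murɔmuv].
Therefore /b/ is basic and [v] is derived by intervocalic spirantization (voiced stops become fricatives between vowels).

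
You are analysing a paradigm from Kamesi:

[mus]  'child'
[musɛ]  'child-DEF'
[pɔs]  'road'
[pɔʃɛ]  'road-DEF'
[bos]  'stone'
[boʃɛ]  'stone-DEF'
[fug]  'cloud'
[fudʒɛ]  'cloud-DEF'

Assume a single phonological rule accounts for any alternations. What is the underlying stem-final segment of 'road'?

/ʃ/

In [pɔs] and [pɔʃɛ] the final segment of 'road' alternates: [s] ~ [ʃ].
If /s/ were underlying and a rule turned it into [ʃ] before the DEF suffix, 'child' would also alternate; but it has [s] in both [mus] and [musɛ].
So /ʃ/ is underlying, and a rule of depalatalization — palato-alveolar /dʒ/ and /ʃ/ become [g] and [s] when no front vowel follows — gives [s].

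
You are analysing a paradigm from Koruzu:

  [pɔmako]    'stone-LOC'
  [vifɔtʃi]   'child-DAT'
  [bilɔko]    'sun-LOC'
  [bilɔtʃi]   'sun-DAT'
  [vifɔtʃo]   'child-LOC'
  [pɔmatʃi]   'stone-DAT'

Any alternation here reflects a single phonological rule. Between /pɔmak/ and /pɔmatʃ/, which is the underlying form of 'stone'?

/pɔmak/

The stem for 'stone' ends in [k] in [pɔmako] but [tʃ] in [pɔmatʃi].
Compare 'child', with invariant [tʃ] in [vifɔtʃo] and [vifɔtʃi]: an analysis with underlying /tʃ/ and a rule producing [k] before the LOC suffix would wrongly predict alternation here too.
Therefore /k/ is basic and [tʃ] is derived by palatalization before a front vowel (/k/ becomes palato-alveolar [tʃ] before a front vowel).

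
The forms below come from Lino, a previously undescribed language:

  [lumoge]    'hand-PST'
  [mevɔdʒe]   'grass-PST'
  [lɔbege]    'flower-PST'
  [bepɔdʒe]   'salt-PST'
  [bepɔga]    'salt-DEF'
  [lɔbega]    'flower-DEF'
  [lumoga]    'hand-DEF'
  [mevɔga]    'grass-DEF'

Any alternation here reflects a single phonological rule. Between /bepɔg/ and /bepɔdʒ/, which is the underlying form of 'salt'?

The stem for 'salt' ends in [dʒ] in [bepɔdʒe] but [g] in [bepɔga].
But 'hand' keeps [g] in both environments ([lumoge], [lumoga]), so there is no rule changing /g/ to [dʒ] before the PST suffix.
So /dʒ/ is underlying, and a rule of depalatalization — palato-alveolar /dʒ/ becomes [g] when no front vowel follows — gives [g].

/bepɔdʒ/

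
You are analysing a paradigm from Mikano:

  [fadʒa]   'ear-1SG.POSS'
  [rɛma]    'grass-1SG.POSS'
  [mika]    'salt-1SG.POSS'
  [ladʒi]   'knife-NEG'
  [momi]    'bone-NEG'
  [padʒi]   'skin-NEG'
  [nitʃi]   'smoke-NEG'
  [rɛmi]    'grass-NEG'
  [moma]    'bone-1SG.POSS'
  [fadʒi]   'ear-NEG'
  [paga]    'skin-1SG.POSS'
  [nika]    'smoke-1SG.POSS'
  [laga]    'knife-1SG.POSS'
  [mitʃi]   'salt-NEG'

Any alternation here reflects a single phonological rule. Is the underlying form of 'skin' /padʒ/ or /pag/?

The stem for 'skin' ends in [g] in [paga] but [dʒ] in [padʒi].
If /dʒ/ were underlying and a rule turned it into [g] before the 1SG.POSS suffix, 'ear' would also alternate; but it has [dʒ] in both [fadʒa] and [fadʒi].
Therefore /g/ is basic and [dʒ] is derived by palatalization before a front vowel (/k/ and /g/ become palato-alveolar [tʃ] and [dʒ] before a front vowel).

/pag/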